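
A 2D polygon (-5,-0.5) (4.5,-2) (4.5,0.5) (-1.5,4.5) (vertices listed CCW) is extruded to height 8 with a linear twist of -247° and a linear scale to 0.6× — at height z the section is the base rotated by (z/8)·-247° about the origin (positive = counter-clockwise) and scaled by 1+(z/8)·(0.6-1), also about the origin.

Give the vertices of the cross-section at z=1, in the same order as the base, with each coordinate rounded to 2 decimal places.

t = z/height = 1/8 = 0.125
s = 1 + (scale-1)·z/height = 1 + (0.6-1)·1/8 = 0.950000
θ = twist·z/height = -247°·1/8 = -30.8750° = -0.538870 rad
cos θ = 0.858289, sin θ = -0.513167 (intermediates below are computed at full precision and shown rounded to 5 d.p.)
v1: (-5,-0.5) → rotate → (-4.54803,2.13669) → ×s → (-4.32063,2.02986) → (-4.32,2.03)
v2: (4.5,-2) → rotate → (2.83597,-4.02583) → ×s → (2.69417,-3.82454) → (2.69,-3.82)
v3: (4.5,0.5) → rotate → (4.11888,-1.88011) → ×s → (3.91294,-1.78610) → (3.91,-1.79)
v4: (-1.5,4.5) → rotate → (1.02182,4.63205) → ×s → (0.97073,4.40045) → (0.97,4.40)

Cross-section at z=1: (-4.32,2.03) (2.69,-3.82) (3.91,-1.79) (0.97,4.40)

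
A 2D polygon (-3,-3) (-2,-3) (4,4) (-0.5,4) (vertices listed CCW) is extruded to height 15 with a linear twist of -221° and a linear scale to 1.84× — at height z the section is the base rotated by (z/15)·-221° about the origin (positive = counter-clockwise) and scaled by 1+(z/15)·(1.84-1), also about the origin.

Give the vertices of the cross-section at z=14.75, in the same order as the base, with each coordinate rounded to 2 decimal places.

Cross-section at z=14.75: (7.68,1.04) (6.23,2.14) (-10.24,-1.38) (-3.70,-6.36)

t = z/height = 14.75/15 = 0.983333
s = 1 + (scale-1)·z/height = 1 + (1.84-1)·14.75/15 = 1.826000
θ = twist·z/height = -221°·14.75/15 = -217.3167° = -3.792891 rad
cos θ = -0.795297, sin θ = 0.606220 (intermediates below are computed at full precision and shown rounded to 5 d.p.)
v1: (-3,-3) → rotate → (4.20455,0.56723) → ×s → (7.67751,1.03577) → (7.68,1.04)
v2: (-2,-3) → rotate → (3.40925,1.17345) → ×s → (6.22530,2.14272) → (6.23,2.14)
v3: (4,4) → rotate → (-5.60607,-0.75631) → ×s → (-10.23668,-1.38102) → (-10.24,-1.38)
v4: (-0.5,4) → rotate → (-2.02723,-3.48430) → ×s → (-3.70172,-6.36233) → (-3.70,-6.36)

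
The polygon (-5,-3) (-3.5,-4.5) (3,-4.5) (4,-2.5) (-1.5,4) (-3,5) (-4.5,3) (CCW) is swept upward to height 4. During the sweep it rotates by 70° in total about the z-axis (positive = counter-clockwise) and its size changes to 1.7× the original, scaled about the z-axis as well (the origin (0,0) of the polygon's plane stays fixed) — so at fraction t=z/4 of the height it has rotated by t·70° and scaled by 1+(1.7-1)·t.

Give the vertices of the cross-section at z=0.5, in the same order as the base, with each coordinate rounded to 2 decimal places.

Cross-section at z=0.5: (-4.88,-4.05) (-3.02,-5.42) (3.97,-4.34) (4.71,-2.03) (-2.27,4.05) (-4.05,4.88) (-5.33,2.48)

t = z/height = 0.5/4 = 0.125
s = 1 + (scale-1)·z/height = 1 + (1.7-1)·0.5/4 = 1.087500
θ = twist·z/height = 70°·0.5/4 = 8.7500° = 0.152716 rad
cos θ = 0.988362, sin θ = 0.152123 (intermediates below are computed at full precision and shown rounded to 5 d.p.)
v1: (-5,-3) → rotate → (-4.48544,-3.72570) → ×s → (-4.87791,-4.05170) → (-4.88,-4.05)
v2: (-3.5,-4.5) → rotate → (-2.77471,-4.98006) → ×s → (-3.01750,-5.41581) → (-3.02,-5.42)
v3: (3,-4.5) → rotate → (3.64964,-3.99126) → ×s → (3.96898,-4.34049) → (3.97,-4.34)
v4: (4,-2.5) → rotate → (4.33375,-1.86241) → ×s → (4.71296,-2.02537) → (4.71,-2.03)
v5: (-1.5,4) → rotate → (-2.09104,3.72526) → ×s → (-2.27400,4.05122) → (-2.27,4.05)
v6: (-3,5) → rotate → (-3.72570,4.48544) → ×s → (-4.05170,4.87791) → (-4.05,4.88)
v7: (-4.5,3) → rotate → (-4.90400,2.28053) → ×s → (-5.33310,2.48008) → (-5.33,2.48)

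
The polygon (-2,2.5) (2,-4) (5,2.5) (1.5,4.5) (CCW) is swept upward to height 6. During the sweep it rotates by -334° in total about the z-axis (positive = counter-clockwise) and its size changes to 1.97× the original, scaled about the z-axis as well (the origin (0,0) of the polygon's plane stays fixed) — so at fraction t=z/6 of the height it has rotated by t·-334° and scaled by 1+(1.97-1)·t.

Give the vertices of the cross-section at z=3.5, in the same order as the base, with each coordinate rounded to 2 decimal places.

t = z/height = 3.5/6 = 0.583333
s = 1 + (scale-1)·z/height = 1 + (1.97-1)·3.5/6 = 1.565833
θ = twist·z/height = -334°·3.5/6 = -194.8333° = -3.400483 rad
cos θ = -0.966675, sin θ = 0.256008 (intermediates below are computed at full precision and shown rounded to 5 d.p.)
v1: (-2,2.5) → rotate → (1.29333,-2.92870) → ×s → (2.02514,-4.58586) → (2.03,-4.59)
v2: (2,-4) → rotate → (-0.90932,4.37871) → ×s → (-1.42384,6.85634) → (-1.42,6.86)
v3: (5,2.5) → rotate → (-5.47339,-1.13665) → ×s → (-8.57042,-1.77980) → (-8.57,-1.78)
v4: (1.5,4.5) → rotate → (-2.60205,-3.96602) → ×s → (-4.07437,-6.21013) → (-4.07,-6.21)

Cross-section at z=3.5: (2.03,-4.59) (-1.42,6.86) (-8.57,-1.78) (-4.07,-6.21)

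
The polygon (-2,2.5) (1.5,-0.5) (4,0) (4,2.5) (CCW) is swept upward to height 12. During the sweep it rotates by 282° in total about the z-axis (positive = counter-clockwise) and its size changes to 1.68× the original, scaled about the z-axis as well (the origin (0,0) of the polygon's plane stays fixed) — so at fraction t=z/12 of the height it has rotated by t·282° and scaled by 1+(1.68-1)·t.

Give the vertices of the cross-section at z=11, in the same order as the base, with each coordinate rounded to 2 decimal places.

Cross-section at z=11: (4.62,2.37) (-1.28,-2.22) (-1.29,-6.36) (2.68,-7.17)

t = z/height = 11/12 = 0.916667
s = 1 + (scale-1)·z/height = 1 + (1.68-1)·11/12 = 1.623333
θ = twist·z/height = 282°·11/12 = 258.5000° = 4.511676 rad
cos θ = -0.199368, sin θ = -0.979925 (intermediates below are computed at full precision and shown rounded to 5 d.p.)
v1: (-2,2.5) → rotate → (2.84855,1.46143) → ×s → (4.62414,2.37239) → (4.62,2.37)
v2: (1.5,-0.5) → rotate → (-0.78901,-1.37020) → ×s → (-1.28083,-2.22430) → (-1.28,-2.22)
v3: (4,0) → rotate → (-0.79747,-3.91970) → ×s → (-1.29456,-6.36298) → (-1.29,-6.36)
v4: (4,2.5) → rotate → (1.65234,-4.41812) → ×s → (2.68230,-7.17208) → (2.68,-7.17)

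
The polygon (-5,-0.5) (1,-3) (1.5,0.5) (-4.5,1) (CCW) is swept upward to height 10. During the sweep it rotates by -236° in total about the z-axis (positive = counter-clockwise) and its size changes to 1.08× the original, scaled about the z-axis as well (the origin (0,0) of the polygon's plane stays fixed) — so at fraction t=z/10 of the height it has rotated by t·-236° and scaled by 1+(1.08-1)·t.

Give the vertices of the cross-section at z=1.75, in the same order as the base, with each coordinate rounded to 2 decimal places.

Cross-section at z=1.75: (-4.14,2.97) (-1.25,-2.95) (1.48,-0.62) (-2.76,3.77)

t = z/height = 1.75/10 = 0.175
s = 1 + (scale-1)·z/height = 1 + (1.08-1)·1.75/10 = 1.014000
θ = twist·z/height = -236°·1.75/10 = -41.3000° = -0.720821 rad
cos θ = 0.751264, sin θ = -0.660002 (intermediates below are computed at full precision and shown rounded to 5 d.p.)
v1: (-5,-0.5) → rotate → (-4.08632,2.92438) → ×s → (-4.14353,2.96532) → (-4.14,2.97)
v2: (1,-3) → rotate → (-1.22874,-2.91379) → ×s → (-1.24594,-2.95459) → (-1.25,-2.95)
v3: (1.5,0.5) → rotate → (1.45690,-0.61437) → ×s → (1.47729,-0.62297) → (1.48,-0.62)
v4: (-4.5,1) → rotate → (-2.72069,3.72127) → ×s → (-2.75878,3.77337) → (-2.76,3.77)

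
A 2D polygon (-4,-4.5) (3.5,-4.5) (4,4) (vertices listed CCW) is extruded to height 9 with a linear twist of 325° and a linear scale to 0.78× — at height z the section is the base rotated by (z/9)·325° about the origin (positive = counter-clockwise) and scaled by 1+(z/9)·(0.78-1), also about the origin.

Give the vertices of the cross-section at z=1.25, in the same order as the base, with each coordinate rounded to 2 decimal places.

Cross-section at z=1.25: (0.36,-5.83) (5.49,-0.67) (-0.01,5.48)

t = z/height = 1.25/9 = 0.138889
s = 1 + (scale-1)·z/height = 1 + (0.78-1)·1.25/9 = 0.969444
θ = twist·z/height = 325°·1.25/9 = 45.1389° = 0.787822 rad
cos θ = 0.705391, sin θ = 0.708819 (intermediates below are computed at full precision and shown rounded to 5 d.p.)
v1: (-4,-4.5) → rotate → (0.36812,-6.00953) → ×s → (0.35687,-5.82591) → (0.36,-5.83)
v2: (3.5,-4.5) → rotate → (5.65855,-0.69339) → ×s → (5.48565,-0.67221) → (5.49,-0.67)
v3: (4,4) → rotate → (-0.01371,5.65684) → ×s → (-0.01329,5.48399) → (-0.01,5.48)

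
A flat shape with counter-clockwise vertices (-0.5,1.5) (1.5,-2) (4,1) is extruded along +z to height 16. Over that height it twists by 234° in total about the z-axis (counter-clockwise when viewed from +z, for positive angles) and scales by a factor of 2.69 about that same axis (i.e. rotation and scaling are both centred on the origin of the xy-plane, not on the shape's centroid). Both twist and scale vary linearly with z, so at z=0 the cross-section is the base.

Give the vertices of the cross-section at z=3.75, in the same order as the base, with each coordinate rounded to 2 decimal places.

t = z/height = 3.75/16 = 0.234375
s = 1 + (scale-1)·z/height = 1 + (2.69-1)·3.75/16 = 1.396094
θ = twist·z/height = 234°·3.75/16 = 54.8438° = 0.957204 rad
cos θ = 0.575808, sin θ = 0.817585 (intermediates below are computed at full precision and shown rounded to 5 d.p.)
v1: (-0.5,1.5) → rotate → (-1.51428,0.45492) → ×s → (-2.11408,0.63511) → (-2.11,0.64)
v2: (1.5,-2) → rotate → (2.49888,0.07476) → ×s → (3.48867,0.10437) → (3.49,0.10)
v3: (4,1) → rotate → (1.48565,3.84615) → ×s → (2.07410,5.36958) → (2.07,5.37)

Cross-section at z=3.75: (-2.11,0.64) (3.49,0.10) (2.07,5.37)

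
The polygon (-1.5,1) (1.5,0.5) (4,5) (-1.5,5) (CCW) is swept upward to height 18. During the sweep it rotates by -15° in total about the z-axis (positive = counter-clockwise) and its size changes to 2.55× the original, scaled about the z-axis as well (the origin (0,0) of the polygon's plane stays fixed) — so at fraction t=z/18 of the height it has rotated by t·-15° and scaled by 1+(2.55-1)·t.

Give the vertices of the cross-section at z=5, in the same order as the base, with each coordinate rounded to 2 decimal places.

t = z/height = 5/18 = 0.277778
s = 1 + (scale-1)·z/height = 1 + (2.55-1)·5/18 = 1.430556
θ = twist·z/height = -15°·5/18 = -4.1667° = -0.072722 rad
cos θ = 0.997357, sin θ = -0.072658 (intermediates below are computed at full precision and shown rounded to 5 d.p.)
v1: (-1.5,1) → rotate → (-1.42338,1.10634) → ×s → (-2.03622,1.58269) → (-2.04,1.58)
v2: (1.5,0.5) → rotate → (1.53236,0.38969) → ×s → (2.19213,0.55748) → (2.19,0.56)
v3: (4,5) → rotate → (4.35272,4.69615) → ×s → (6.22680,6.71811) → (6.23,6.72)
v4: (-1.5,5) → rotate → (-1.13275,5.09577) → ×s → (-1.62046,7.28978) → (-1.62,7.29)

Cross-section at z=5: (-2.04,1.58) (2.19,0.56) (6.23,6.72) (-1.62,7.29)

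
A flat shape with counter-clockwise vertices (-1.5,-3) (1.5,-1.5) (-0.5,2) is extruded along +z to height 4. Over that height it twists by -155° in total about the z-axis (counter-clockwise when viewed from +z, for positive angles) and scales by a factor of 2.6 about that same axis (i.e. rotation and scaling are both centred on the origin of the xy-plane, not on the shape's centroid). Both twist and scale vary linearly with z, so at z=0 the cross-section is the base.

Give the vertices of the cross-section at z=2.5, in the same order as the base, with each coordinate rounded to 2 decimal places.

t = z/height = 2.5/4 = 0.625
s = 1 + (scale-1)·z/height = 1 + (2.6-1)·2.5/4 = 2.000000
θ = twist·z/height = -155°·2.5/4 = -96.8750° = -1.690788 rad
cos θ = -0.119704, sin θ = -0.992810 (intermediates below are computed at full precision and shown rounded to 5 d.p.)
v1: (-1.5,-3) → rotate → (-2.79887,1.84833) → ×s → (-5.59775,3.69665) → (-5.60,3.70)
v2: (1.5,-1.5) → rotate → (-1.66877,-1.30966) → ×s → (-3.33754,-2.61932) → (-3.34,-2.62)
v3: (-0.5,2) → rotate → (2.04547,0.25700) → ×s → (4.09094,0.51400) → (4.09,0.51)

Cross-section at z=2.5: (-5.60,3.70) (-3.34,-2.62) (4.09,0.51)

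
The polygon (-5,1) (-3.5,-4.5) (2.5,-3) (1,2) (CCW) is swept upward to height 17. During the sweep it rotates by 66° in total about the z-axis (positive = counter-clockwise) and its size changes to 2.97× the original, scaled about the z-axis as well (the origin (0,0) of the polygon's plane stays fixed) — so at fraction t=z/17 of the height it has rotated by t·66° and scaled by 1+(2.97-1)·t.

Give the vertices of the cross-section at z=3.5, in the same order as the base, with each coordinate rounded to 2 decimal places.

Cross-section at z=3.5: (-7.16,-0.28) (-3.30,-7.30) (4.41,-3.27) (0.71,3.06)

t = z/height = 3.5/17 = 0.205882
s = 1 + (scale-1)·z/height = 1 + (2.97-1)·3.5/17 = 1.405588
θ = twist·z/height = 66°·3.5/17 = 13.5882° = 0.237159 rad
cos θ = 0.972009, sin θ = 0.234943 (intermediates below are computed at full precision and shown rounded to 5 d.p.)
v1: (-5,1) → rotate → (-5.09499,-0.20270) → ×s → (-7.16146,-0.28492) → (-7.16,-0.28)
v2: (-3.5,-4.5) → rotate → (-2.34479,-5.19634) → ×s → (-3.29581,-7.30392) → (-3.30,-7.30)
v3: (2.5,-3) → rotate → (3.13485,-2.32867) → ×s → (4.40631,-3.27315) → (4.41,-3.27)
v4: (1,2) → rotate → (0.50212,2.17896) → ×s → (0.70578,3.06272) → (0.71,3.06)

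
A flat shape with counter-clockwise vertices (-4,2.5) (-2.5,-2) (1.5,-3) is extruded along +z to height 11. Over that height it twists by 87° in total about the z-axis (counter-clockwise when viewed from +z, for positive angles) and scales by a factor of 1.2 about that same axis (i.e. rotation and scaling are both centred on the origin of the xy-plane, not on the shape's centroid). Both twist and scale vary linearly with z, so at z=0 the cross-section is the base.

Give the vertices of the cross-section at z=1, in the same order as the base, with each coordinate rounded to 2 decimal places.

Cross-section at z=1: (-4.38,1.96) (-2.24,-2.37) (1.93,-2.82)

t = z/height = 1/11 = 0.0909091
s = 1 + (scale-1)·z/height = 1 + (1.2-1)·1/11 = 1.018182
θ = twist·z/height = 87°·1/11 = 7.9091° = 0.138040 rad
cos θ = 0.990488, sin θ = 0.137602 (intermediates below are computed at full precision and shown rounded to 5 d.p.)
v1: (-4,2.5) → rotate → (-4.30595,1.92581) → ×s → (-4.38424,1.96083) → (-4.38,1.96)
v2: (-2.5,-2) → rotate → (-2.20102,-2.32498) → ×s → (-2.24103,-2.36725) → (-2.24,-2.37)
v3: (1.5,-3) → rotate → (1.89854,-2.76506) → ×s → (1.93306,-2.81533) → (1.93,-2.82)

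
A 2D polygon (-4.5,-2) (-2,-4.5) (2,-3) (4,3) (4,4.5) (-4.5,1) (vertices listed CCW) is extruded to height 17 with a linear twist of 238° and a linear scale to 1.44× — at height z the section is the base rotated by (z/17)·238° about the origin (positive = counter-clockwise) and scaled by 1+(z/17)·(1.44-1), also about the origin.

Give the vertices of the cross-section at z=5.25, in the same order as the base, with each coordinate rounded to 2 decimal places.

t = z/height = 5.25/17 = 0.308824
s = 1 + (scale-1)·z/height = 1 + (1.44-1)·5.25/17 = 1.135882
θ = twist·z/height = 238°·5.25/17 = 73.5000° = 1.282817 rad
cos θ = 0.284015, sin θ = 0.958820 (intermediates below are computed at full precision and shown rounded to 5 d.p.)
v1: (-4.5,-2) → rotate → (0.63957,-4.88272) → ×s → (0.72648,-5.54619) → (0.73,-5.55)
v2: (-2,-4.5) → rotate → (3.74666,-3.19571) → ×s → (4.25576,-3.62995) → (4.26,-3.63)
v3: (2,-3) → rotate → (3.44449,1.06559) → ×s → (3.91254,1.21039) → (3.91,1.21)
v4: (4,3) → rotate → (-1.74040,4.68732) → ×s → (-1.97689,5.32425) → (-1.98,5.32)
v5: (4,4.5) → rotate → (-3.17863,5.11335) → ×s → (-3.61055,5.80816) → (-3.61,5.81)
v6: (-4.5,1) → rotate → (-2.23689,-4.03067) → ×s → (-2.54084,-4.57837) → (-2.54,-4.58)

Cross-section at z=5.25: (0.73,-5.55) (4.26,-3.63) (3.91,1.21) (-1.98,5.32) (-3.61,5.81) (-2.54,-4.58)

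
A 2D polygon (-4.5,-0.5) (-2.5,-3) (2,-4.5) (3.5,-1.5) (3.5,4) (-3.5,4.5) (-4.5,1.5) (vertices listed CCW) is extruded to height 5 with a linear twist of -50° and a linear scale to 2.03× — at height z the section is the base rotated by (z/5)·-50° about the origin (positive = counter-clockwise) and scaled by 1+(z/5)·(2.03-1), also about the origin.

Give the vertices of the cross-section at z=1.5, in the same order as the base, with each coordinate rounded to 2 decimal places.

t = z/height = 1.5/5 = 0.3
s = 1 + (scale-1)·z/height = 1 + (2.03-1)·1.5/5 = 1.309000
θ = twist·z/height = -50°·1.5/5 = -15.0000° = -0.261799 rad
cos θ = 0.965926, sin θ = -0.258819 (intermediates below are computed at full precision and shown rounded to 5 d.p.)
v1: (-4.5,-0.5) → rotate → (-4.47608,0.68172) → ×s → (-5.85918,0.89238) → (-5.86,0.89)
v2: (-2.5,-3) → rotate → (-3.19127,-2.25073) → ×s → (-4.17737,-2.94621) → (-4.18,-2.95)
v3: (2,-4.5) → rotate → (0.76717,-4.86430) → ×s → (1.00422,-6.36737) → (1.00,-6.37)
v4: (3.5,-1.5) → rotate → (2.99251,-2.35476) → ×s → (3.91720,-3.08237) → (3.92,-3.08)
v5: (3.5,4) → rotate → (4.41602,2.95784) → ×s → (5.78057,3.87181) → (5.78,3.87)
v6: (-3.5,4.5) → rotate → (-2.21605,5.25253) → ×s → (-2.90082,6.87557) → (-2.90,6.88)
v7: (-4.5,1.5) → rotate → (-3.95844,2.61357) → ×s → (-5.18159,3.42117) → (-5.18,3.42)

Cross-section at z=1.5: (-5.86,0.89) (-4.18,-2.95) (1.00,-6.37) (3.92,-3.08) (5.78,3.87) (-2.90,6.88) (-5.18,3.42)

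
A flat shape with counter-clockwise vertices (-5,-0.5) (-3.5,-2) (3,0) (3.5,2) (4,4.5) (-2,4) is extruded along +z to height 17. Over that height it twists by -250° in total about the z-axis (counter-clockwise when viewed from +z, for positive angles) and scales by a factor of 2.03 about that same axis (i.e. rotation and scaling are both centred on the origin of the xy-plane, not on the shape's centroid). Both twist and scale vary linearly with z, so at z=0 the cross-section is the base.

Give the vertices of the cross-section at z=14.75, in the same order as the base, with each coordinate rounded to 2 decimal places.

t = z/height = 14.75/17 = 0.867647
s = 1 + (scale-1)·z/height = 1 + (2.03-1)·14.75/17 = 1.893676
θ = twist·z/height = -250°·14.75/17 = -216.9118° = -3.785824 rad
cos θ = -0.799561, sin θ = 0.600584 (intermediates below are computed at full precision and shown rounded to 5 d.p.)
v1: (-5,-0.5) → rotate → (4.29810,-2.60314) → ×s → (8.13921,-4.92951) → (8.14,-4.93)
v2: (-3.5,-2) → rotate → (3.99963,-0.50292) → ×s → (7.57401,-0.95237) → (7.57,-0.95)
v3: (3,0) → rotate → (-2.39868,1.80175) → ×s → (-4.54233,3.41194) → (-4.54,3.41)
v4: (3.5,2) → rotate → (-3.99963,0.50292) → ×s → (-7.57401,0.95237) → (-7.57,0.95)
v5: (4,4.5) → rotate → (-5.90088,-1.19569) → ×s → (-11.17435,-2.26425) → (-11.17,-2.26)
v6: (-2,4) → rotate → (-0.80321,-4.39941) → ×s → (-1.52103,-8.33107) → (-1.52,-8.33)

Cross-section at z=14.75: (8.14,-4.93) (7.57,-0.95) (-4.54,3.41) (-7.57,0.95) (-11.17,-2.26) (-1.52,-8.33)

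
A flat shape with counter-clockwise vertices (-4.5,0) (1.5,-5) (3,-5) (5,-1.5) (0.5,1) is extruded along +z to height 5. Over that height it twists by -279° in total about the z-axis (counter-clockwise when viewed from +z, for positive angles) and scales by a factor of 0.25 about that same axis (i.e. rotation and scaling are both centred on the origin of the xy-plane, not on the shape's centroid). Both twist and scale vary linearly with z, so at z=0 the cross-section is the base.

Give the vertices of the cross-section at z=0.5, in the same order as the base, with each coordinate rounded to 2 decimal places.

t = z/height = 0.5/5 = 0.1
s = 1 + (scale-1)·z/height = 1 + (0.25-1)·0.5/5 = 0.925000
θ = twist·z/height = -279°·0.5/5 = -27.9000° = -0.486947 rad
cos θ = 0.883766, sin θ = -0.467930 (intermediates below are computed at full precision and shown rounded to 5 d.p.)
v1: (-4.5,0) → rotate → (-3.97695,2.10568) → ×s → (-3.67867,1.94776) → (-3.68,1.95)
v2: (1.5,-5) → rotate → (-1.01400,-5.12072) → ×s → (-0.93795,-4.73667) → (-0.94,-4.74)
v3: (3,-5) → rotate → (0.31165,-5.82262) → ×s → (0.28827,-5.38592) → (0.29,-5.39)
v4: (5,-1.5) → rotate → (3.71693,-3.66530) → ×s → (3.43816,-3.39040) → (3.44,-3.39)
v5: (0.5,1) → rotate → (0.90981,0.64980) → ×s → (0.84158,0.60107) → (0.84,0.60)

Cross-section at z=0.5: (-3.68,1.95) (-0.94,-4.74) (0.29,-5.39) (3.44,-3.39) (0.84,0.60)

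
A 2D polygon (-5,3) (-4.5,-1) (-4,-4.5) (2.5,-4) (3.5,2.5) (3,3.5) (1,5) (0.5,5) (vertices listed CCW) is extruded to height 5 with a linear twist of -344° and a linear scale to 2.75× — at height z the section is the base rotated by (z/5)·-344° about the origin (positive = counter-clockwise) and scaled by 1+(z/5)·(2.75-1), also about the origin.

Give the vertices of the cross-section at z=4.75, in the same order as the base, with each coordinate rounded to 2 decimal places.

Cross-section at z=4.75: (-15.51,-0.61) (-8.57,-8.79) (-2.35,-15.86) (11.40,-5.27) (4.15,10.67) (1.58,12.17) (-5.06,12.60) (-6.18,11.87)

t = z/height = 4.75/5 = 0.95
s = 1 + (scale-1)·z/height = 1 + (2.75-1)·4.75/5 = 2.662500
θ = twist·z/height = -344°·4.75/5 = -326.8000° = -5.703736 rad
cos θ = 0.836764, sin θ = 0.547563 (intermediates below are computed at full precision and shown rounded to 5 d.p.)
v1: (-5,3) → rotate → (-5.82651,-0.22752) → ×s → (-15.51309,-0.60578) → (-15.51,-0.61)
v2: (-4.5,-1) → rotate → (-3.21788,-3.30080) → ×s → (-8.56760,-8.78838) → (-8.57,-8.79)
v3: (-4,-4.5) → rotate → (-0.88302,-5.95569) → ×s → (-2.35105,-15.85703) → (-2.35,-15.86)
v4: (2.5,-4) → rotate → (4.28216,-1.97815) → ×s → (11.40126,-5.26682) → (11.40,-5.27)
v5: (3.5,2.5) → rotate → (1.55977,4.00838) → ×s → (4.15288,10.67232) → (4.15,10.67)
v6: (3,3.5) → rotate → (0.59382,4.57136) → ×s → (1.58105,12.17126) → (1.58,12.17)
v7: (1,5) → rotate → (-1.90105,4.73138) → ×s → (-5.06155,12.59731) → (-5.06,12.60)
v8: (0.5,5) → rotate → (-2.31943,4.45760) → ×s → (-6.17549,11.86837) → (-6.18,11.87)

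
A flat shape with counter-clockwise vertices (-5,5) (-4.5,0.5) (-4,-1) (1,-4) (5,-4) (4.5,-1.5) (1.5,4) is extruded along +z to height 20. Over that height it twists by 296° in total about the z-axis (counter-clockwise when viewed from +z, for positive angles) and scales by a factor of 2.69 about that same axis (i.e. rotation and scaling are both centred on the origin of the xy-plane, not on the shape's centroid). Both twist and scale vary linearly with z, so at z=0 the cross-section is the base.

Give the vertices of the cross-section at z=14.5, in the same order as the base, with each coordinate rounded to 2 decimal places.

t = z/height = 14.5/20 = 0.725
s = 1 + (scale-1)·z/height = 1 + (2.69-1)·14.5/20 = 2.225250
θ = twist·z/height = 296°·14.5/20 = 214.6000° = 3.745477 rad
cos θ = -0.823136, sin θ = -0.567844 (intermediates below are computed at full precision and shown rounded to 5 d.p.)
v1: (-5,5) → rotate → (6.95490,-1.27646) → ×s → (15.47639,-2.84045) → (15.48,-2.84)
v2: (-4.5,0.5) → rotate → (3.98804,2.14373) → ×s → (8.87438,4.77033) → (8.87,4.77)
v3: (-4,-1) → rotate → (2.72470,3.09451) → ×s → (6.06314,6.88606) → (6.06,6.89)
v4: (1,-4) → rotate → (-3.09451,2.72470) → ×s → (-6.88606,6.06314) → (-6.89,6.06)
v5: (5,-4) → rotate → (-6.38706,0.45333) → ×s → (-14.21280,1.00877) → (-14.21,1.01)
v6: (4.5,-1.5) → rotate → (-4.55588,-1.32059) → ×s → (-10.13797,-2.93865) → (-10.14,-2.94)
v7: (1.5,4) → rotate → (1.03667,-4.14431) → ×s → (2.30685,-9.22213) → (2.31,-9.22)

Cross-section at z=14.5: (15.48,-2.84) (8.87,4.77) (6.06,6.89) (-6.89,6.06) (-14.21,1.01) (-10.14,-2.94) (2.31,-9.22)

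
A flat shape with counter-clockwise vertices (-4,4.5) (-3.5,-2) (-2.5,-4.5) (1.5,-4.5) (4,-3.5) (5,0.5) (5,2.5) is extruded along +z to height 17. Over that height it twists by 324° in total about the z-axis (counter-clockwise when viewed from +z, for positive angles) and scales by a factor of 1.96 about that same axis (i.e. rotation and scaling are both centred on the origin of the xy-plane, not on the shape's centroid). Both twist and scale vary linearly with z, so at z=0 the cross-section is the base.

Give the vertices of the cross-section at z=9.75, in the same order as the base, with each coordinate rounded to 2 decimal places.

Cross-section at z=9.75: (6.88,-6.31) (5.08,3.64) (3.15,7.33) (-3.02,6.71) (-6.72,4.77) (-7.63,-1.56) (-7.32,-4.64)

t = z/height = 9.75/17 = 0.573529
s = 1 + (scale-1)·z/height = 1 + (1.96-1)·9.75/17 = 1.550588
θ = twist·z/height = 324°·9.75/17 = 185.8235° = 3.243232 rad
cos θ = -0.994839, sin θ = -0.101465 (intermediates below are computed at full precision and shown rounded to 5 d.p.)
v1: (-4,4.5) → rotate → (4.43595,-4.07092) → ×s → (6.87833,-6.31232) → (6.88,-6.31)
v2: (-3.5,-2) → rotate → (3.27901,2.34481) → ×s → (5.08439,3.63583) → (5.08,3.64)
v3: (-2.5,-4.5) → rotate → (2.03051,4.73044) → ×s → (3.14848,7.33496) → (3.15,7.33)
v4: (1.5,-4.5) → rotate → (-1.94885,4.32458) → ×s → (-3.02186,6.70564) → (-3.02,6.71)
v5: (4,-3.5) → rotate → (-4.33448,3.07608) → ×s → (-6.72100,4.76973) → (-6.72,4.77)
v6: (5,0.5) → rotate → (-4.92346,-1.00474) → ×s → (-7.63426,-1.55794) → (-7.63,-1.56)
v7: (5,2.5) → rotate → (-4.72053,-2.99442) → ×s → (-7.31960,-4.64312) → (-7.32,-4.64)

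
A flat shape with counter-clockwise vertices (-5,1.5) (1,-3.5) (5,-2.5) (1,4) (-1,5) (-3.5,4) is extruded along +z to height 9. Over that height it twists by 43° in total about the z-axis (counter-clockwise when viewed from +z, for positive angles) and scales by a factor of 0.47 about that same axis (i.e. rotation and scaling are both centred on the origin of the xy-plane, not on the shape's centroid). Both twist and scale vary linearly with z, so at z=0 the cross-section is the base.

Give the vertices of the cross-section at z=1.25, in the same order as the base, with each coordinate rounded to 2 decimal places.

Cross-section at z=1.25: (-4.75,0.90) (1.26,-3.13) (4.85,-1.82) (0.54,3.78) (-1.40,4.51) (-3.61,3.35)

t = z/height = 1.25/9 = 0.138889
s = 1 + (scale-1)·z/height = 1 + (0.47-1)·1.25/9 = 0.926389
θ = twist·z/height = 43°·1.25/9 = 5.9722° = 0.104235 rad
cos θ = 0.994572, sin θ = 0.104046 (intermediates below are computed at full precision and shown rounded to 5 d.p.)
v1: (-5,1.5) → rotate → (-5.12893,0.97163) → ×s → (-4.75139,0.90010) → (-4.75,0.90)
v2: (1,-3.5) → rotate → (1.35873,-3.37696) → ×s → (1.25872,-3.12838) → (1.26,-3.13)
v3: (5,-2.5) → rotate → (5.23298,-1.96620) → ×s → (4.84777,-1.82147) → (4.85,-1.82)
v4: (1,4) → rotate → (0.57839,4.08234) → ×s → (0.53581,3.78183) → (0.54,3.78)
v5: (-1,5) → rotate → (-1.51480,4.86882) → ×s → (-1.40330,4.51042) → (-1.40,4.51)
v6: (-3.5,4) → rotate → (-3.89719,3.61413) → ×s → (-3.61031,3.34809) → (-3.61,3.35)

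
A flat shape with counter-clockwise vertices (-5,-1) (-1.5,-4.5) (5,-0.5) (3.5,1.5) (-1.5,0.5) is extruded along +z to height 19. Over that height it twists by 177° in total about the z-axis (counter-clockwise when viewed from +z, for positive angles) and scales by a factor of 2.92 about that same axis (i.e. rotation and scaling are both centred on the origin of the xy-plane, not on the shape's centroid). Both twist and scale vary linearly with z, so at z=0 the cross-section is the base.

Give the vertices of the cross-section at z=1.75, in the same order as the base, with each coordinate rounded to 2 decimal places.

Cross-section at z=1.75: (-5.32,-2.78) (-0.21,-5.58) (5.81,1.09) (3.46,2.85) (-1.86,0.07)

t = z/height = 1.75/19 = 0.0921053
s = 1 + (scale-1)·z/height = 1 + (2.92-1)·1.75/19 = 1.176842
θ = twist·z/height = 177°·1.75/19 = 16.3026° = 0.284535 rad
cos θ = 0.959792, sin θ = 0.280711 (intermediates below are computed at full precision and shown rounded to 5 d.p.)
v1: (-5,-1) → rotate → (-4.51825,-2.36335) → ×s → (-5.31727,-2.78129) → (-5.32,-2.78)
v2: (-1.5,-4.5) → rotate → (-0.17649,-4.74013) → ×s → (-0.20770,-5.57839) → (-0.21,-5.58)
v3: (5,-0.5) → rotate → (4.93932,0.92366) → ×s → (5.81280,1.08700) → (5.81,1.09)
v4: (3.5,1.5) → rotate → (2.93821,2.42218) → ×s → (3.45781,2.85052) → (3.46,2.85)
v5: (-1.5,0.5) → rotate → (-1.58004,0.05883) → ×s → (-1.85946,0.06923) → (-1.86,0.07)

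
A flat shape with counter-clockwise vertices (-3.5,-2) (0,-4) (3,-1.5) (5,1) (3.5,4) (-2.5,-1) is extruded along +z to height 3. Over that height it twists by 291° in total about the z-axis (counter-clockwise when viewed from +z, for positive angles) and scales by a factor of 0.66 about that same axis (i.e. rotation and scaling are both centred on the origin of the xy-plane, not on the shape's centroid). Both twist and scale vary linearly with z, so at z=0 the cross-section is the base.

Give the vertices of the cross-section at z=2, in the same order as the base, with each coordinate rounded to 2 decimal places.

Cross-section at z=2: (2.25,2.16) (-0.75,3.00) (-2.53,0.56) (-3.56,-1.69) (-1.88,-3.66) (1.69,1.22)

t = z/height = 2/3 = 0.666667
s = 1 + (scale-1)·z/height = 1 + (0.66-1)·2/3 = 0.773333
θ = twist·z/height = 291°·2/3 = 194.0000° = 3.385939 rad
cos θ = -0.970296, sin θ = -0.241922 (intermediates below are computed at full precision and shown rounded to 5 d.p.)
v1: (-3.5,-2) → rotate → (2.91219,2.78732) → ×s → (2.25209,2.15553) → (2.25,2.16)
v2: (0,-4) → rotate → (-0.96769,3.88118) → ×s → (-0.74835,3.00145) → (-0.75,3.00)
v3: (3,-1.5) → rotate → (-3.27377,0.72968) → ×s → (-2.53172,0.56428) → (-2.53,0.56)
v4: (5,1) → rotate → (-4.60956,-2.17991) → ×s → (-3.56472,-1.68579) → (-3.56,-1.69)
v5: (3.5,4) → rotate → (-2.42835,-4.72791) → ×s → (-1.87792,-3.65625) → (-1.88,-3.66)
v6: (-2.5,-1) → rotate → (2.18382,1.57510) → ×s → (1.68882,1.21808) → (1.69,1.22)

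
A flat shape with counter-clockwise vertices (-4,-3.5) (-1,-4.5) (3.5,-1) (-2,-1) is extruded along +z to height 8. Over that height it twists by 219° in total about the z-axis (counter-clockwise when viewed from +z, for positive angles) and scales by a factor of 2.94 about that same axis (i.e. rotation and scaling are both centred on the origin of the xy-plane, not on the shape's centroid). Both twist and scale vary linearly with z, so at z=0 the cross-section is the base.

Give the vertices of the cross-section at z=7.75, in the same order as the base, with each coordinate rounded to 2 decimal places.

t = z/height = 7.75/8 = 0.96875
s = 1 + (scale-1)·z/height = 1 + (2.94-1)·7.75/8 = 2.879375
θ = twist·z/height = 219°·7.75/8 = 212.1563° = 3.702825 rad
cos θ = -0.846600, sin θ = -0.532230 (intermediates below are computed at full precision and shown rounded to 5 d.p.)
v1: (-4,-3.5) → rotate → (1.52359,5.09202) → ×s → (4.38700,14.66183) → (4.39,14.66)
v2: (-1,-4.5) → rotate → (-1.54844,4.34193) → ×s → (-4.45853,12.50204) → (-4.46,12.50)
v3: (3.5,-1) → rotate → (-3.49533,-1.01621) → ×s → (-10.06436,-2.92604) → (-10.06,-2.93)
v4: (-2,-1) → rotate → (1.16097,1.91106) → ×s → (3.34287,5.50266) → (3.34,5.50)

Cross-section at z=7.75: (4.39,14.66) (-4.46,12.50) (-10.06,-2.93) (3.34,5.50)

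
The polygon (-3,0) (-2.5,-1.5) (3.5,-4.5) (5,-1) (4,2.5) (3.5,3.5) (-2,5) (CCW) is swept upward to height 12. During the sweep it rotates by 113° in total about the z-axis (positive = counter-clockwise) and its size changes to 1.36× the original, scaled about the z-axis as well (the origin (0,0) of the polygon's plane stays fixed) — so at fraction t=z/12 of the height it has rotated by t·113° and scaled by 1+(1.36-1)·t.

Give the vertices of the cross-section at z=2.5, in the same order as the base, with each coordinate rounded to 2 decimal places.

Cross-section at z=2.5: (-2.96,-1.29) (-1.82,-2.55) (5.38,-2.93) (5.36,1.16) (2.87,4.18) (1.95,4.95) (-4.12,4.07)

t = z/height = 2.5/12 = 0.208333
s = 1 + (scale-1)·z/height = 1 + (1.36-1)·2.5/12 = 1.075000
θ = twist·z/height = 113°·2.5/12 = 23.5417° = 0.410880 rad
cos θ = 0.916770, sin θ = 0.399416 (intermediates below are computed at full precision and shown rounded to 5 d.p.)
v1: (-3,0) → rotate → (-2.75031,-1.19825) → ×s → (-2.95658,-1.28812) → (-2.96,-1.29)
v2: (-2.5,-1.5) → rotate → (-1.69280,-2.37369) → ×s → (-1.81976,-2.55172) → (-1.82,-2.55)
v3: (3.5,-4.5) → rotate → (5.00607,-2.72751) → ×s → (5.38152,-2.93207) → (5.38,-2.93)
v4: (5,-1) → rotate → (4.98327,1.08031) → ×s → (5.35701,1.16133) → (5.36,1.16)
v5: (4,2.5) → rotate → (2.66854,3.88959) → ×s → (2.86868,4.18131) → (2.87,4.18)
v6: (3.5,3.5) → rotate → (1.81074,4.60665) → ×s → (1.94654,4.95215) → (1.95,4.95)
v7: (-2,5) → rotate → (-3.83062,3.78502) → ×s → (-4.11792,4.06889) → (-4.12,4.07)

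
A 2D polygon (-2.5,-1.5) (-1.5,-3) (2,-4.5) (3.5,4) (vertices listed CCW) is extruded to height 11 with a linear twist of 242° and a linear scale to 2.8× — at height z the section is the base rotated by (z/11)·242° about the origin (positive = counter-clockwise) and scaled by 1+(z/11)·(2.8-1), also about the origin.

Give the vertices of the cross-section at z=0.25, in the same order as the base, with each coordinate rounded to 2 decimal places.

Cross-section at z=0.25: (-2.44,-1.80) (-1.25,-3.26) (2.52,-4.46) (3.23,4.49)

t = z/height = 0.25/11 = 0.0227273
s = 1 + (scale-1)·z/height = 1 + (2.8-1)·0.25/11 = 1.040909
θ = twist·z/height = 242°·0.25/11 = 5.5000° = 0.095993 rad
cos θ = 0.995396, sin θ = 0.095846 (intermediates below are computed at full precision and shown rounded to 5 d.p.)
v1: (-2.5,-1.5) → rotate → (-2.34472,-1.73271) → ×s → (-2.44064,-1.80359) → (-2.44,-1.80)
v2: (-1.5,-3) → rotate → (-1.20556,-3.12996) → ×s → (-1.25488,-3.25800) → (-1.25,-3.26)
v3: (2,-4.5) → rotate → (2.42210,-4.28759) → ×s → (2.52118,-4.46299) → (2.52,-4.46)
v4: (3.5,4) → rotate → (3.10050,4.31704) → ×s → (3.22734,4.49365) → (3.23,4.49)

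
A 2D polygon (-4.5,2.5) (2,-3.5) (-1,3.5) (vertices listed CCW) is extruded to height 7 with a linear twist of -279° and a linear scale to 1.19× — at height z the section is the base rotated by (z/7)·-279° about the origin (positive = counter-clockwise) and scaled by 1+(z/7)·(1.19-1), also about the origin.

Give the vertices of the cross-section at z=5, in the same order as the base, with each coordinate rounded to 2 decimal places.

Cross-section at z=5: (3.89,-4.37) (-0.83,4.50) (-0.24,-4.13)

t = z/height = 5/7 = 0.714286
s = 1 + (scale-1)·z/height = 1 + (1.19-1)·5/7 = 1.135714
θ = twist·z/height = -279°·5/7 = -199.2857° = -3.478192 rad
cos θ = -0.943883, sin θ = 0.330279 (intermediates below are computed at full precision and shown rounded to 5 d.p.)
v1: (-4.5,2.5) → rotate → (3.42178,-3.84596) → ×s → (3.88616,-4.36792) → (3.89,-4.37)
v2: (2,-3.5) → rotate → (-0.73179,3.96415) → ×s → (-0.83110,4.50214) → (-0.83,4.50)
v3: (-1,3.5) → rotate → (-0.21209,-3.63387) → ×s → (-0.24088,-4.12704) → (-0.24,-4.13)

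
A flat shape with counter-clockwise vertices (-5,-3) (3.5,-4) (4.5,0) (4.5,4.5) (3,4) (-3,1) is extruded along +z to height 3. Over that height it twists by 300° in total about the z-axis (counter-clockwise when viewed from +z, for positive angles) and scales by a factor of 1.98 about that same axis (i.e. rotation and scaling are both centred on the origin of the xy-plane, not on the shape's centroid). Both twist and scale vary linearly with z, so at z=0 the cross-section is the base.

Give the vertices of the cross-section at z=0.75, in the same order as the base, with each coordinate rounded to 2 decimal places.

Cross-section at z=0.75: (2.00,-6.98) (5.94,2.92) (1.45,5.41) (-3.96,6.86) (-3.84,4.90) (-2.17,-3.29)

t = z/height = 0.75/3 = 0.25
s = 1 + (scale-1)·z/height = 1 + (1.98-1)·0.75/3 = 1.245000
θ = twist·z/height = 300°·0.75/3 = 75.0000° = 1.308997 rad
cos θ = 0.258819, sin θ = 0.965926 (intermediates below are computed at full precision and shown rounded to 5 d.p.)
v1: (-5,-3) → rotate → (1.60368,-5.60609) → ×s → (1.99658,-6.97958) → (2.00,-6.98)
v2: (3.5,-4) → rotate → (4.76957,2.34546) → ×s → (5.93811,2.92010) → (5.94,2.92)
v3: (4.5,0) → rotate → (1.16469,4.34667) → ×s → (1.45003,5.41160) → (1.45,5.41)
v4: (4.5,4.5) → rotate → (-3.18198,5.51135) → ×s → (-3.96157,6.86163) → (-3.96,6.86)
v5: (3,4) → rotate → (-3.08725,3.93305) → ×s → (-3.84362,4.89665) → (-3.84,4.90)
v6: (-3,1) → rotate → (-1.74238,-2.63896) → ×s → (-2.16927,-3.28550) → (-2.17,-3.29)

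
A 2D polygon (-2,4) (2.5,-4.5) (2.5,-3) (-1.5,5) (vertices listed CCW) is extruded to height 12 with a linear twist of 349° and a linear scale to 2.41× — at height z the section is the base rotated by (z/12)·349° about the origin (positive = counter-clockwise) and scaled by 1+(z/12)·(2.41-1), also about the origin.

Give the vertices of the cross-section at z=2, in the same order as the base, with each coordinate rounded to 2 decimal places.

Cross-section at z=2: (-5.50,0.51) (6.35,-0.31) (4.78,0.67) (-6.22,1.68)

t = z/height = 2/12 = 0.166667
s = 1 + (scale-1)·z/height = 1 + (2.41-1)·2/12 = 1.235000
θ = twist·z/height = 349°·2/12 = 58.1667° = 1.015200 rad
cos θ = 0.527450, sin θ = 0.849586 (intermediates below are computed at full precision and shown rounded to 5 d.p.)
v1: (-2,4) → rotate → (-4.45324,0.41063) → ×s → (-5.49976,0.50713) → (-5.50,0.51)
v2: (2.5,-4.5) → rotate → (5.14176,-0.24956) → ×s → (6.35008,-0.30821) → (6.35,-0.31)
v3: (2.5,-3) → rotate → (3.86738,0.54161) → ×s → (4.77622,0.66889) → (4.78,0.67)
v4: (-1.5,5) → rotate → (-5.03911,1.36287) → ×s → (-6.22329,1.68315) → (-6.22,1.68)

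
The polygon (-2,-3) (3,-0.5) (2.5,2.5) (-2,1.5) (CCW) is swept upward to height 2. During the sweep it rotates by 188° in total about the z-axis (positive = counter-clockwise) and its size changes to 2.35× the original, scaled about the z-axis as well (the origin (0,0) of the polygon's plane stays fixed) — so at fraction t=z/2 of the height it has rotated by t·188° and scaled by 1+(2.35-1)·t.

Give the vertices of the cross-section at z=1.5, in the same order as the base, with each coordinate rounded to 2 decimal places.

Cross-section at z=1.5: (6.93,2.16) (-4.06,4.58) (-7.08,-0.74) (1.23,-4.88)

t = z/height = 1.5/2 = 0.75
s = 1 + (scale-1)·z/height = 1 + (2.35-1)·1.5/2 = 2.012500
θ = twist·z/height = 188°·1.5/2 = 141.0000° = 2.460914 rad
cos θ = -0.777146, sin θ = 0.629320 (intermediates below are computed at full precision and shown rounded to 5 d.p.)
v1: (-2,-3) → rotate → (3.44225,1.07280) → ×s → (6.92753,2.15900) → (6.93,2.16)
v2: (3,-0.5) → rotate → (-2.01678,2.27653) → ×s → (-4.05877,4.58152) → (-4.06,4.58)
v3: (2.5,2.5) → rotate → (-3.51617,-0.36956) → ×s → (-7.07628,-0.74375) → (-7.08,-0.74)
v4: (-2,1.5) → rotate → (0.61031,-2.42436) → ×s → (1.22825,-4.87902) → (1.23,-4.88)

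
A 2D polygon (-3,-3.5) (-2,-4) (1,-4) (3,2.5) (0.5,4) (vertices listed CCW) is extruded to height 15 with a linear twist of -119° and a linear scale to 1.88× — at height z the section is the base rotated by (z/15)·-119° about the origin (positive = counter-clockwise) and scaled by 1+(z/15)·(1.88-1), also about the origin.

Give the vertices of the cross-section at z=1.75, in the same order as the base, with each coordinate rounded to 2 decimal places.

t = z/height = 1.75/15 = 0.116667
s = 1 + (scale-1)·z/height = 1 + (1.88-1)·1.75/15 = 1.102667
θ = twist·z/height = -119°·1.75/15 = -13.8833° = -0.242310 rad
cos θ = 0.970786, sin θ = -0.239946 (intermediates below are computed at full precision and shown rounded to 5 d.p.)
v1: (-3,-3.5) → rotate → (-3.75217,-2.67792) → ×s → (-4.13739,-2.95285) → (-4.14,-2.95)
v2: (-2,-4) → rotate → (-2.90136,-3.40325) → ×s → (-3.19923,-3.75265) → (-3.20,-3.75)
v3: (1,-4) → rotate → (0.01100,-4.12309) → ×s → (0.01213,-4.54639) → (0.01,-4.55)
v4: (3,2.5) → rotate → (3.51222,1.70713) → ×s → (3.87281,1.88239) → (3.87,1.88)
v5: (0.5,4) → rotate → (1.44518,3.76317) → ×s → (1.59355,4.14952) → (1.59,4.15)

Cross-section at z=1.75: (-4.14,-2.95) (-3.20,-3.75) (0.01,-4.55) (3.87,1.88) (1.59,4.15)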